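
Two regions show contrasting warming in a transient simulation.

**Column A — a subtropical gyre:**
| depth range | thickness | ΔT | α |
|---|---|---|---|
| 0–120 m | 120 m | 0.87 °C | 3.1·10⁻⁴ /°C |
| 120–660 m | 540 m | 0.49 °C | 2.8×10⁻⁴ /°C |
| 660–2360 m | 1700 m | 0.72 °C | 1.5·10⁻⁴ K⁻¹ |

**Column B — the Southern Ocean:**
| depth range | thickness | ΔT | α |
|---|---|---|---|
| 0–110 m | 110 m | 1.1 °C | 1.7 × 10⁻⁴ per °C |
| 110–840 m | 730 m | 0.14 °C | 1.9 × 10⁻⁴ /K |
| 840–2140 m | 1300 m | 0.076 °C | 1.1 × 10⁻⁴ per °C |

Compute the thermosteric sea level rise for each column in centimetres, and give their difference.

A Layer 1: 0.87 × 3.1×10⁻⁴ × 120 = 0.032364 m
A Layer 2: 2.8×10⁻⁴ × 540 × 0.49 = 0.074088 m
A 0.72 × 1700 × 1.5×10⁻⁴ = 0.18360 m
A total: 0.290052 m
B 0–110 m: 110 × 1.1 × 1.7×10⁻⁴ = 0.02057 m
B Layer 2: 730 × 1.9×10⁻⁴ × 0.14 = 0.019418 m
B 1300 × 0.076 × 1.1×10⁻⁴ = 0.010868 m
B total: 0.050856 m
Difference: 0.290052 − 0.050856 = 0.239196 m

Δh_A ≈ 29 cm, Δh_B ≈ 5.1 cm; difference ≈ 24 cm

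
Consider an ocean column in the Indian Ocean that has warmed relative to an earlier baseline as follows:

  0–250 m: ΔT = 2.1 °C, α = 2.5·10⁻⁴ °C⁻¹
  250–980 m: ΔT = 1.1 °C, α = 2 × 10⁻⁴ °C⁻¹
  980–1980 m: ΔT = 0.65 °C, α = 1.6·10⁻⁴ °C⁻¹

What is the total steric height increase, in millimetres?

2.5×10⁻⁴ × 250 × 2.1 = 0.13125 m
1.1 × 730 × 2×10⁻⁴ = 0.16060 m
980–1980 m: 1.6×10⁻⁴ × 1000 × 0.65 = 0.10400 m
Δh = 0.13125 + 0.16060 + 0.10400 = 0.39585 m ≈ 396 mm

about 396 mm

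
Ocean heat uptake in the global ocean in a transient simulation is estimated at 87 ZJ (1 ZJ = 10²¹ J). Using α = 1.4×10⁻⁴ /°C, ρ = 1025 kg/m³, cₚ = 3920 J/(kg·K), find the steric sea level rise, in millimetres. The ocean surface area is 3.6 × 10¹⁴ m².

Per unit area: Q = 87×10²¹ / (3.6×10¹⁴) ≈ 2.417×10⁸ J/m²
Δh = αQ/(ρcₚ) = 1.4×10⁻⁴ × 2.417×10⁸ / (1025 × 3920) ≈ 0.0084216 m

Δh = 8.42 mm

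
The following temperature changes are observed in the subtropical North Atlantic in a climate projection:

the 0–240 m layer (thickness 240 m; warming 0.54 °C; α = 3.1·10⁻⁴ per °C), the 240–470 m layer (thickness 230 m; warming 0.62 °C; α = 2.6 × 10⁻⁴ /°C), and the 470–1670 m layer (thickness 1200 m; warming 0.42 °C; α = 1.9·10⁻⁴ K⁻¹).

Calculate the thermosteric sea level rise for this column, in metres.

Layer 1: 240 × 0.54 × 3.1×10⁻⁴ = 0.040176 m
240–470 m: 0.62 × 230 × 2.6×10⁻⁴ = 0.037076 m
Layer 3: 0.42 × 1.9×10⁻⁴ × 1200 = 0.09576 m
Δh = 0.040176 + 0.037076 + 0.09576 = 0.173012 m

0.173 m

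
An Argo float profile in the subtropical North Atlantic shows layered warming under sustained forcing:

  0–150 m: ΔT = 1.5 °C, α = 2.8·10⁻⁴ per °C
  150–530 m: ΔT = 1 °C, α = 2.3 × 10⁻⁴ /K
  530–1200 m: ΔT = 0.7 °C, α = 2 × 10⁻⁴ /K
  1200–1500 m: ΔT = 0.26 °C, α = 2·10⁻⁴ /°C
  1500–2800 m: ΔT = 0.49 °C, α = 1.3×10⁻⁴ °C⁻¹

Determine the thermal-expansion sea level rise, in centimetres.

Layer 1: 1.5 × 150 × 2.8×10⁻⁴ = 0.06300 m
150–530 m: 1 × 380 × 2.3×10⁻⁴ = 0.08740 m
2×10⁻⁴ × 670 × 0.7 = 0.09380 m
Layer 4: 0.26 × 300 × 2×10⁻⁴ = 0.01560 m
1.3×10⁻⁴ × 1300 × 0.49 = 0.08281 m
Δh = 0.06300 + 0.08740 + 0.09380 + 0.01560 + 0.08281 = 0.34261 m ≈ 34.3 cm

34.3 cm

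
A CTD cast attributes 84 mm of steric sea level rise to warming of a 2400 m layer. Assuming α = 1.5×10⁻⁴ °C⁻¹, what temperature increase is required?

about 0.23 °C

ΔT = Δh/(αH) = 0.084 / (1.5×10⁻⁴ × 2400) ≈ 0.2333 °C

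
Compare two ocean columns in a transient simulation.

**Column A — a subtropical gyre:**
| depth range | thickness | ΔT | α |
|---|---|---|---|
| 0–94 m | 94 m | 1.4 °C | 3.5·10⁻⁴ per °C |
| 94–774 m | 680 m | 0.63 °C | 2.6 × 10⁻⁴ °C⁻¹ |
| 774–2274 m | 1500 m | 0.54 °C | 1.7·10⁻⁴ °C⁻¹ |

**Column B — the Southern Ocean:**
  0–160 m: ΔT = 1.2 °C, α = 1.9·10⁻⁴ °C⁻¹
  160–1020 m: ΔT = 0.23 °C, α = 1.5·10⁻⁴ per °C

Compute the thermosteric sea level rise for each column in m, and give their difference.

A 94 × 3.5×10⁻⁴ × 1.4 = 0.04606 m
A 94–774 m: 680 × 2.6×10⁻⁴ × 0.63 = 0.111384 m
A Layer 3: 1500 × 1.7×10⁻⁴ × 0.54 = 0.13770 m
A total: 0.295144 m
B Layer 1: 1.9×10⁻⁴ × 1.2 × 160 = 0.03648 m
B Layer 2: 1.5×10⁻⁴ × 860 × 0.23 = 0.02967 m
B total: 0.06615 m
Difference: 0.295144 − 0.06615 = 0.228994 m

A: 0.30 m; B: 0.066 m; difference 0.23 m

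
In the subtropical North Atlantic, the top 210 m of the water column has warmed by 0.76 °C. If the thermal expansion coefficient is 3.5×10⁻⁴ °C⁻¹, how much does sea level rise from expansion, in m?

Δh = αΔT·H = 3.5×10⁻⁴ × 0.76 × 210 = 0.05586 m

about 0.0559 m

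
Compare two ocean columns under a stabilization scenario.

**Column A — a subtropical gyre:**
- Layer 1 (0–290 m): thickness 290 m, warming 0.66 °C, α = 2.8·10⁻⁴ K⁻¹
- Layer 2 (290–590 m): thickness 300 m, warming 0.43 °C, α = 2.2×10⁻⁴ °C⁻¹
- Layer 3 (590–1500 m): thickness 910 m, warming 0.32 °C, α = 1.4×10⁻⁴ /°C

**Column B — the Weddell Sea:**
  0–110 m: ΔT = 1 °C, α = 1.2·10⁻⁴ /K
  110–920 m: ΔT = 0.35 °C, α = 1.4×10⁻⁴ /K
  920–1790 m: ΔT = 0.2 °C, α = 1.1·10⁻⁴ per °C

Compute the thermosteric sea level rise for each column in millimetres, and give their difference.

Δh_A ≈ 123 mm, Δh_B ≈ 72.0 mm; difference ≈ 50.7 mm

A 0.66 × 2.8×10⁻⁴ × 290 = 0.053592 m
A Layer 2: 0.43 × 2.2×10⁻⁴ × 300 = 0.02838 m
A 590–1500 m: 0.32 × 910 × 1.4×10⁻⁴ = 0.040768 m
A total: 0.12274 m
B Layer 1: 1.2×10⁻⁴ × 110 × 1 = 0.01320 m
B 1.4×10⁻⁴ × 810 × 0.35 = 0.03969 m
B 870 × 1.1×10⁻⁴ × 0.2 = 0.01914 m
B total: 0.07203 m
Difference: 0.12274 − 0.07203 = 0.05071 m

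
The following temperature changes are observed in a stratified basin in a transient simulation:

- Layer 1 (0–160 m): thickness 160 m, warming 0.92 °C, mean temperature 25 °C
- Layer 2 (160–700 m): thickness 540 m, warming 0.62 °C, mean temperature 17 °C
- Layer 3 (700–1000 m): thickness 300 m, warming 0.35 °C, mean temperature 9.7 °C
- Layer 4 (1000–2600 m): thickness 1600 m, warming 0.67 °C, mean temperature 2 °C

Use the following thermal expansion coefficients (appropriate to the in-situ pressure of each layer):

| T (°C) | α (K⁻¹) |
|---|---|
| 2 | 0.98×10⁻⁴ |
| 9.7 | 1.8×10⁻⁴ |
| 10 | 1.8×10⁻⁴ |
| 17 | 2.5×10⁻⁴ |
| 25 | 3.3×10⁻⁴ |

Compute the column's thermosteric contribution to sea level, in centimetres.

Layer 1 at 25 °C → α = 3.3×10⁻⁴ K⁻¹
Layer 2 at 17 °C → α = 2.5×10⁻⁴ K⁻¹
Layer 3 at 9.7 °C → α = 1.8×10⁻⁴ K⁻¹
Layer 4 at 2 °C → α = 0.98×10⁻⁴ K⁻¹
3.3×10⁻⁴ × 0.92 × 160 = 0.048576 m
Layer 2: 0.62 × 540 × 2.5×10⁻⁴ = 0.08370 m
700–1000 m: 1.8×10⁻⁴ × 300 × 0.35 = 0.01890 m
1000–2600 m: 0.98×10⁻⁴ × 1600 × 0.67 = 0.105056 m
Δh = 0.048576 + 0.08370 + 0.01890 + 0.105056 = 0.256232 m ≈ 26 cm

Δh ≈ 26 cm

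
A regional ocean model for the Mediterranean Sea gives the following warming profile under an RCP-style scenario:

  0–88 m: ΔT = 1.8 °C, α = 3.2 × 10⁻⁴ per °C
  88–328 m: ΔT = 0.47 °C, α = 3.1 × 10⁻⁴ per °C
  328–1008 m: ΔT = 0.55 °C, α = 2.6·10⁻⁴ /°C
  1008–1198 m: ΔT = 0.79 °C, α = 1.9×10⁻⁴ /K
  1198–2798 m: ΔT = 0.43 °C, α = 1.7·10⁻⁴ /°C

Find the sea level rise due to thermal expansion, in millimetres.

Δh = 330 mm

0–88 m: 1.8 × 88 × 3.2×10⁻⁴ = 0.050688 m
Layer 2: 240 × 0.47 × 3.1×10⁻⁴ = 0.034968 m
Layer 3: 0.55 × 680 × 2.6×10⁻⁴ = 0.09724 m
1008–1198 m: 190 × 0.79 × 1.9×10⁻⁴ = 0.028519 m
1.7×10⁻⁴ × 0.43 × 1600 = 0.11696 m
Δh = 0.050688 + 0.034968 + 0.09724 + 0.028519 + 0.11696 = 0.328375 m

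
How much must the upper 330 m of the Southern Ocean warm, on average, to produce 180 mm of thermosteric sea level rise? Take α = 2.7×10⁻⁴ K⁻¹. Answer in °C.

about 2.0 °C

ΔT = Δh/(αH) = 0.18 / (2.7×10⁻⁴ × 330) ≈ 2.020 °C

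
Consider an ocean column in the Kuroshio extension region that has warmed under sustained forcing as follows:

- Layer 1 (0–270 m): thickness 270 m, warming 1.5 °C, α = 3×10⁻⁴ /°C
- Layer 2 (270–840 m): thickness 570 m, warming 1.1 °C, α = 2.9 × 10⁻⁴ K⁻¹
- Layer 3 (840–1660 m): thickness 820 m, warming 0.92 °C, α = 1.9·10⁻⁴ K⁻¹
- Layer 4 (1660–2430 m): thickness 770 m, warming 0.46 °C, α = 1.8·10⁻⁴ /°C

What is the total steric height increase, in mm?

0–270 m: 270 × 1.5 × 3×10⁻⁴ = 0.12150 m
270–840 m: 2.9×10⁻⁴ × 1.1 × 570 = 0.18183 m
840–1660 m: 820 × 1.9×10⁻⁴ × 0.92 = 0.143336 m
1660–2430 m: 770 × 1.8×10⁻⁴ × 0.46 = 0.063756 m
Δh = 0.12150 + 0.18183 + 0.143336 + 0.063756 = 0.510422 m ≈ 510 mm

about 510 mm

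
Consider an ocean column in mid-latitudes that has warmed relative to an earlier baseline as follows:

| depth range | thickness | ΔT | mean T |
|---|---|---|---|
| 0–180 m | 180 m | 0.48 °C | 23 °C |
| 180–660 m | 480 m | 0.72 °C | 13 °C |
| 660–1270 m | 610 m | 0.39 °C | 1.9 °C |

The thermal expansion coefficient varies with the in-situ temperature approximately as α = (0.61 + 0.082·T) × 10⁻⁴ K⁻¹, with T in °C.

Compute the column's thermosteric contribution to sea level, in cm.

about 9.77 cm

Layer 1: α = (0.61 + 0.082×23)×10⁻⁴ = 2.496×10⁻⁴ K⁻¹
Layer 2: α = (0.61 + 0.082×13)×10⁻⁴ = 1.676×10⁻⁴ K⁻¹
Layer 3: α = (0.61 + 0.082×1.9)×10⁻⁴ = 0.7658×10⁻⁴ K⁻¹
0–180 m: 0.48 × 180 × 2.496×10⁻⁴ = 0.02156544 m
Layer 2: 1.676×10⁻⁴ × 0.72 × 480 = 0.05792256 m
Layer 3: 0.39 × 610 × 0.7658×10⁻⁴ = 0.018218382 m
Δh = 0.02156544 + 0.05792256 + 0.018218382 = 0.097706382 m ≈ 9.77 cm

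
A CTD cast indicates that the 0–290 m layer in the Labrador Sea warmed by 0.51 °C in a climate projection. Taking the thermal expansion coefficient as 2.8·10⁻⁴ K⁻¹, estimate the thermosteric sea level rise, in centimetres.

4.14 cm

Δh = αΔT·H = 2.8×10⁻⁴ × 0.51 × 290 = 0.041412 m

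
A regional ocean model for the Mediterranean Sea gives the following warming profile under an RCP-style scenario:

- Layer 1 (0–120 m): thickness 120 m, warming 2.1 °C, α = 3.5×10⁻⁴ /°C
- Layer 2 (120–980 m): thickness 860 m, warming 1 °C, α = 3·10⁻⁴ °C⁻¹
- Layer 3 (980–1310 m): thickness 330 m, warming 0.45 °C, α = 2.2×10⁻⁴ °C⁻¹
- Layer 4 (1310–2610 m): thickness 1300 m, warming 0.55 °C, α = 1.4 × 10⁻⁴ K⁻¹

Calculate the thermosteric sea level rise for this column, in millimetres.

Δh = 479 mm

0–120 m: 2.1 × 120 × 3.5×10⁻⁴ = 0.08820 m
120–980 m: 1 × 3×10⁻⁴ × 860 = 0.25800 m
980–1310 m: 330 × 2.2×10⁻⁴ × 0.45 = 0.03267 m
Layer 4: 1300 × 1.4×10⁻⁴ × 0.55 = 0.10010 m
Δh = 0.08820 + 0.25800 + 0.03267 + 0.10010 = 0.47897 m ≈ 479 mm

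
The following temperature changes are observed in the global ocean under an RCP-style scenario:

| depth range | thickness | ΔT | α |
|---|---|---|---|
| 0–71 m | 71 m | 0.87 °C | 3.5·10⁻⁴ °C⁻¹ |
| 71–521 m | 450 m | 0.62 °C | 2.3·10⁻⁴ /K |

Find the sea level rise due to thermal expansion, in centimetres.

Δh = 8.6 cm

0–71 m: 3.5×10⁻⁴ × 0.87 × 71 = 0.0216195 m
71–521 m: 2.3×10⁻⁴ × 0.62 × 450 = 0.06417 m
Δh = 0.0216195 + 0.06417 = 0.0857895 m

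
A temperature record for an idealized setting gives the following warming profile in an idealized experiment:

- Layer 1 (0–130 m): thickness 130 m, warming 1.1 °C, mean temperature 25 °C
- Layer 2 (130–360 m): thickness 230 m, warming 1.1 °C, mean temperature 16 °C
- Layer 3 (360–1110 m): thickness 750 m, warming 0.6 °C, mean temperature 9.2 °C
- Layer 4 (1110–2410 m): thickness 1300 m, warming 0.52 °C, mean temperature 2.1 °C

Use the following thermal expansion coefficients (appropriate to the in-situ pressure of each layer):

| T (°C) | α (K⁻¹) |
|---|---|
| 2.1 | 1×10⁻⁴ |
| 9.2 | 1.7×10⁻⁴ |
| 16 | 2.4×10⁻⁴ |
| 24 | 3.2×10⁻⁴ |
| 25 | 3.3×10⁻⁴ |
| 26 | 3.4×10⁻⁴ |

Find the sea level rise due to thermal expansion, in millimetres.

Layer 1 at 25 °C → α = 3.3×10⁻⁴ K⁻¹
Layer 2 at 16 °C → α = 2.4×10⁻⁴ K⁻¹
Layer 3 at 9.2 °C → α = 1.7×10⁻⁴ K⁻¹
Layer 4 at 2.1 °C → α = 1×10⁻⁴ K⁻¹
0–130 m: 1.1 × 3.3×10⁻⁴ × 130 = 0.04719 m
130–360 m: 2.4×10⁻⁴ × 230 × 1.1 = 0.06072 m
360–1110 m: 1.7×10⁻⁴ × 0.6 × 750 = 0.07650 m
1110–2410 m: 1×10⁻⁴ × 1300 × 0.52 = 0.06760 m
Δh = 0.04719 + 0.06072 + 0.07650 + 0.06760 = 0.25201 m

Δh = 252 mm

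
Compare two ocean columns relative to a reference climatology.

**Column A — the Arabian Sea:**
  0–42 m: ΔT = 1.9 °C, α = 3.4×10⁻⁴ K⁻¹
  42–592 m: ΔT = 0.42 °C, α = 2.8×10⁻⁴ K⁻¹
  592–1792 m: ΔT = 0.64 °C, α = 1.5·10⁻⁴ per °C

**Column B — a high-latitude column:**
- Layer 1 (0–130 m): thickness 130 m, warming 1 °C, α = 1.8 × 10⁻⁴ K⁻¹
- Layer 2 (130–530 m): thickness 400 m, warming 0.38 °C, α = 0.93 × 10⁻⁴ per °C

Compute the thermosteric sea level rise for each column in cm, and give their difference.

A 0–42 m: 1.9 × 42 × 3.4×10⁻⁴ = 0.027132 m
A 2.8×10⁻⁴ × 0.42 × 550 = 0.06468 m
A 0.64 × 1.5×10⁻⁴ × 1200 = 0.11520 m
A total: 0.207012 m
B 0–130 m: 1.8×10⁻⁴ × 1 × 130 = 0.02340 m
B Layer 2: 0.93×10⁻⁴ × 400 × 0.38 = 0.014136 m
B total: 0.037536 m
Difference: 0.207012 − 0.037536 = 0.169476 m

A: 21 cm; B: 3.8 cm; difference 17 cm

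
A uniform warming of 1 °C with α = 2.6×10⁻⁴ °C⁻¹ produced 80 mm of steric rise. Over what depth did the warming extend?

about 308 m

H = Δh/(αΔT) = 0.08 / (2.6×10⁻⁴ × 1) ≈ 307.7 m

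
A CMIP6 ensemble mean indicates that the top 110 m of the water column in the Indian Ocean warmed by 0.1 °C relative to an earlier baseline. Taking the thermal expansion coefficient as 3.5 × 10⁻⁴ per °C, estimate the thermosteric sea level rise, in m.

about 0.00385 m

Δh = αΔT·H = 3.5×10⁻⁴ × 0.1 × 110 = 0.00385 m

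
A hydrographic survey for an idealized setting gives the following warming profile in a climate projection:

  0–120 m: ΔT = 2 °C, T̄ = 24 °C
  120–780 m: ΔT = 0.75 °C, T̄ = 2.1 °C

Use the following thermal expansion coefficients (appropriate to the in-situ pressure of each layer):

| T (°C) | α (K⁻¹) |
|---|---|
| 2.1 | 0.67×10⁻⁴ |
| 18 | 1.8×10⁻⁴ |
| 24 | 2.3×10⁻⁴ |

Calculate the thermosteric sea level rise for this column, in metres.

Δh ≈ 0.088 m

Layer 1 at 24 °C → α = 2.3×10⁻⁴ K⁻¹
Layer 2 at 2.1 °C → α = 0.67×10⁻⁴ K⁻¹
0–120 m: 2.3×10⁻⁴ × 2 × 120 = 0.05520 m
120–780 m: 660 × 0.67×10⁻⁴ × 0.75 = 0.033165 m
Δh = 0.05520 + 0.033165 = 0.088365 m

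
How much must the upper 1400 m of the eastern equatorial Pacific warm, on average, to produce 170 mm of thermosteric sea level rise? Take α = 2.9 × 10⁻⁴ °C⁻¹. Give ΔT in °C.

ΔT ≈ 0.419 °C

ΔT = Δh/(αH) = 0.17 / (2.9×10⁻⁴ × 1400) ≈ 0.4187 °C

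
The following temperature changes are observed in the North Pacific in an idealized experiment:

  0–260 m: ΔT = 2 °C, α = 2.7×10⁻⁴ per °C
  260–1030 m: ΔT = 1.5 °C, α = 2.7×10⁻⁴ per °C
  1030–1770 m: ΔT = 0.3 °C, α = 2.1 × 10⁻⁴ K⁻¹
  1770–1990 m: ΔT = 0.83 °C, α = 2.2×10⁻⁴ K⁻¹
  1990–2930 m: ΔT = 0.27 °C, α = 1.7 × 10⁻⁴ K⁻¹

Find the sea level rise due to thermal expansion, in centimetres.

2 × 260 × 2.7×10⁻⁴ = 0.14040 m
260–1030 m: 770 × 1.5 × 2.7×10⁻⁴ = 0.31185 m
740 × 2.1×10⁻⁴ × 0.3 = 0.04662 m
Layer 4: 220 × 2.2×10⁻⁴ × 0.83 = 0.040172 m
Layer 5: 1.7×10⁻⁴ × 0.27 × 940 = 0.043146 m
Δh = 0.14040 + 0.31185 + 0.04662 + 0.040172 + 0.043146 = 0.582188 m

58.2 cm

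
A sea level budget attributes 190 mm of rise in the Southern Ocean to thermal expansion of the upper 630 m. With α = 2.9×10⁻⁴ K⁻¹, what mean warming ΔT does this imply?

ΔT = Δh/(αH) = 0.19 / (2.9×10⁻⁴ × 630) ≈ 1.040 °C

1.04 °C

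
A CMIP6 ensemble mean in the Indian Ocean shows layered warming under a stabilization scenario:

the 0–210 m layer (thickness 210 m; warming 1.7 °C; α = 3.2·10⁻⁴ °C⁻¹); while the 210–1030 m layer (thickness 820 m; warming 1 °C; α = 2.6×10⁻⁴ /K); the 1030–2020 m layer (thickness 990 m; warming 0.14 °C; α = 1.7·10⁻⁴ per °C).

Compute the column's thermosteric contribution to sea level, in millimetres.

0–210 m: 1.7 × 210 × 3.2×10⁻⁴ = 0.11424 m
1 × 820 × 2.6×10⁻⁴ = 0.21320 m
1.7×10⁻⁴ × 990 × 0.14 = 0.023562 m
Δh = 0.11424 + 0.21320 + 0.023562 = 0.351002 m ≈ 351 mm

351 mm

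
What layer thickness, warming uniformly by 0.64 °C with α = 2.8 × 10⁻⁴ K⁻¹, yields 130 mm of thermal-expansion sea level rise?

H = Δh/(αΔT) = 0.13 / (2.8×10⁻⁴ × 0.64) ≈ 725.4 m

H ≈ 725 m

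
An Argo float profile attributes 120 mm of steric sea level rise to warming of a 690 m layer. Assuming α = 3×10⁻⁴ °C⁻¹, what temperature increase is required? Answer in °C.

ΔT = Δh/(αH) = 0.12 / (3×10⁻⁴ × 690) ≈ 0.5797 °C

0.580 °C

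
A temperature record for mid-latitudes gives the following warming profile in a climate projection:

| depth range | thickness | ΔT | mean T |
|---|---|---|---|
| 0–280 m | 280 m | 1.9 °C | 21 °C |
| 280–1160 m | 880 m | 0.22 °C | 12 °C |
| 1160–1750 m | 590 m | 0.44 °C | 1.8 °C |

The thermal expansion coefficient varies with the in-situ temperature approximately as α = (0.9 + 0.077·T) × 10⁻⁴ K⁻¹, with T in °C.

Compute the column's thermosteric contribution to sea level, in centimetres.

about 19.6 cm

Layer 1: α = (0.9 + 0.077×21)×10⁻⁴ = 2.517×10⁻⁴ K⁻¹
Layer 2: α = (0.9 + 0.077×12)×10⁻⁴ = 1.824×10⁻⁴ K⁻¹
Layer 3: α = (0.9 + 0.077×1.8)×10⁻⁴ = 1.0386×10⁻⁴ K⁻¹
Layer 1: 1.9 × 2.517×10⁻⁴ × 280 = 0.1339044 m
Layer 2: 1.824×10⁻⁴ × 0.22 × 880 = 0.03531264 m
Layer 3: 1.0386×10⁻⁴ × 0.44 × 590 = 0.026962056 m
Δh = 0.1339044 + 0.03531264 + 0.026962056 = 0.196179096 m ≈ 19.6 cm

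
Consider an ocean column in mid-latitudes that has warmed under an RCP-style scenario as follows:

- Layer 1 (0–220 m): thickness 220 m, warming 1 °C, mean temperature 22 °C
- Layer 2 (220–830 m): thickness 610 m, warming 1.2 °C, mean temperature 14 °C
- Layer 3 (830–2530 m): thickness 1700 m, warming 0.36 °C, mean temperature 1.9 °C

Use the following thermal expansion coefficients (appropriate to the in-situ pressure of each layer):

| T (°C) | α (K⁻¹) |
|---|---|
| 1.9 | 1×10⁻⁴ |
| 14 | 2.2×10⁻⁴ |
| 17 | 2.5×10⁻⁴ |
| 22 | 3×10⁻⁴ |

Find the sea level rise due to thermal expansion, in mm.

Layer 1 at 22 °C → α = 3×10⁻⁴ K⁻¹
Layer 2 at 14 °C → α = 2.2×10⁻⁴ K⁻¹
Layer 3 at 1.9 °C → α = 1×10⁻⁴ K⁻¹
0–220 m: 3×10⁻⁴ × 220 × 1 = 0.06600 m
220–830 m: 1.2 × 2.2×10⁻⁴ × 610 = 0.16104 m
830–2530 m: 0.36 × 1×10⁻⁴ × 1700 = 0.06120 m
Δh = 0.06600 + 0.16104 + 0.06120 = 0.28824 m

288 mm of thermosteric rise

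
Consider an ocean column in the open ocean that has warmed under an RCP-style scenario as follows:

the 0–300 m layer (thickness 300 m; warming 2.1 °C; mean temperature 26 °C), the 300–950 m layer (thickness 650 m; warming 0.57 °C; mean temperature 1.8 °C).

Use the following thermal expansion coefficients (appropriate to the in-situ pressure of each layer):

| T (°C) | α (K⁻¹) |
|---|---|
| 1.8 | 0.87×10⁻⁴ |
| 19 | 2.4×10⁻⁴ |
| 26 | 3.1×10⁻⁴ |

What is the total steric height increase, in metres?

Layer 1 at 26 °C → α = 3.1×10⁻⁴ K⁻¹
Layer 2 at 1.8 °C → α = 0.87×10⁻⁴ K⁻¹
0–300 m: 300 × 3.1×10⁻⁴ × 2.1 = 0.19530 m
650 × 0.87×10⁻⁴ × 0.57 = 0.0322335 m
Δh = 0.19530 + 0.0322335 = 0.2275335 m ≈ 0.23 m

0.23 m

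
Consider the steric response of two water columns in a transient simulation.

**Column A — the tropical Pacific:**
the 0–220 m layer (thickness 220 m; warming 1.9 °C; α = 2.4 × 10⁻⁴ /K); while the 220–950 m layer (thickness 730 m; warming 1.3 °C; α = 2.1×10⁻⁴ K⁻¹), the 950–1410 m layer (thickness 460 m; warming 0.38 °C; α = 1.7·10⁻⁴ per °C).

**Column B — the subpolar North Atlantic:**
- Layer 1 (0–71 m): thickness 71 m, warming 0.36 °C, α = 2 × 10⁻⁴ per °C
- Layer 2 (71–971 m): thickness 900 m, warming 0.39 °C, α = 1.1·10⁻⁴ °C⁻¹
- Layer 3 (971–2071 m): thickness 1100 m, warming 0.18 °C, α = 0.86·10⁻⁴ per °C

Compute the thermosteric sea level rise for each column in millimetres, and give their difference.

Δh_A ≈ 329 mm, Δh_B ≈ 60.8 mm; difference ≈ 269 mm

A 0–220 m: 1.9 × 2.4×10⁻⁴ × 220 = 0.10032 m
A Layer 2: 730 × 1.3 × 2.1×10⁻⁴ = 0.19929 m
A 950–1410 m: 0.38 × 1.7×10⁻⁴ × 460 = 0.029716 m
A total: 0.329326 m
B 2×10⁻⁴ × 0.36 × 71 = 0.005112 m
B 71–971 m: 1.1×10⁻⁴ × 0.39 × 900 = 0.03861 m
B Layer 3: 0.86×10⁻⁴ × 0.18 × 1100 = 0.017028 m
B total: 0.06075 m
Difference: 0.329326 − 0.06075 = 0.268576 m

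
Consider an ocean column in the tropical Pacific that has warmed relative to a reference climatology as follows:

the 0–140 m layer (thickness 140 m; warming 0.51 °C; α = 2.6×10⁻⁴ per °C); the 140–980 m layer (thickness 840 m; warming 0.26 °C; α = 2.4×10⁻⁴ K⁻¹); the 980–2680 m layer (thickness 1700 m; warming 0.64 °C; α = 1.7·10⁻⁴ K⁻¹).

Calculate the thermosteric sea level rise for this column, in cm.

Layer 1: 0.51 × 2.6×10⁻⁴ × 140 = 0.018564 m
0.26 × 2.4×10⁻⁴ × 840 = 0.052416 m
Layer 3: 0.64 × 1.7×10⁻⁴ × 1700 = 0.18496 m
Δh = 0.018564 + 0.052416 + 0.18496 = 0.25594 m ≈ 25.6 cm

25.6 cm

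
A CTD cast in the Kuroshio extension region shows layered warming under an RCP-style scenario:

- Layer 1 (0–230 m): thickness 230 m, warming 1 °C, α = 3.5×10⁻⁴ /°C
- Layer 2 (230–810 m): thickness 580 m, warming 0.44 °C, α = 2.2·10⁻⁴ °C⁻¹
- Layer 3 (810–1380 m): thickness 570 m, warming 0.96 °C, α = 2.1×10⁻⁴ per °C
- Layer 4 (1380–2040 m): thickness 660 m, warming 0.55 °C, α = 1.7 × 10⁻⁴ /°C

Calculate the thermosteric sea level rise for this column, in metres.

0–230 m: 3.5×10⁻⁴ × 230 × 1 = 0.08050 m
Layer 2: 2.2×10⁻⁴ × 0.44 × 580 = 0.056144 m
810–1380 m: 0.96 × 570 × 2.1×10⁻⁴ = 0.114912 m
1.7×10⁻⁴ × 0.55 × 660 = 0.06171 m
Δh = 0.08050 + 0.056144 + 0.114912 + 0.06171 = 0.313266 m

0.313 m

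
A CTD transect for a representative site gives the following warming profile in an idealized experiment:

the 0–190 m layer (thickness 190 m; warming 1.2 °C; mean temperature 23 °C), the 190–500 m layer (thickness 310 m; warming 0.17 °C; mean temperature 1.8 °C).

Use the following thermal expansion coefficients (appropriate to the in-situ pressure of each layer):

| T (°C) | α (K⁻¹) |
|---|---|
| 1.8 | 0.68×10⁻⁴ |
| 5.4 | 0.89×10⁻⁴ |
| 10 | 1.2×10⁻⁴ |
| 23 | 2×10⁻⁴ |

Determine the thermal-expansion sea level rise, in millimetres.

49 mm of thermosteric rise

Layer 1 at 23 °C → α = 2×10⁻⁴ K⁻¹
Layer 2 at 1.8 °C → α = 0.68×10⁻⁴ K⁻¹
Layer 1: 190 × 2×10⁻⁴ × 1.2 = 0.04560 m
190–500 m: 310 × 0.17 × 0.68×10⁻⁴ = 0.0035836 m
Δh = 0.04560 + 0.0035836 = 0.0491836 m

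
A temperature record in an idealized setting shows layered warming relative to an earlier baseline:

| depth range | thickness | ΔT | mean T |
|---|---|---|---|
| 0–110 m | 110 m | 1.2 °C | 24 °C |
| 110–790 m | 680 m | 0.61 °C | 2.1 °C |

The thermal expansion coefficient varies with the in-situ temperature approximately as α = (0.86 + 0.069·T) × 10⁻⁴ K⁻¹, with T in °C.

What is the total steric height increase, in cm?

Layer 1: α = (0.86 + 0.069×24)×10⁻⁴ = 2.516×10⁻⁴ K⁻¹
Layer 2: α = (0.86 + 0.069×2.1)×10⁻⁴ = 1.0049×10⁻⁴ K⁻¹
Layer 1: 1.2 × 110 × 2.516×10⁻⁴ = 0.0332112 m
1.0049×10⁻⁴ × 680 × 0.61 = 0.041683252 m
Δh = 0.0332112 + 0.041683252 = 0.074894452 m ≈ 7.49 cm

7.49 cm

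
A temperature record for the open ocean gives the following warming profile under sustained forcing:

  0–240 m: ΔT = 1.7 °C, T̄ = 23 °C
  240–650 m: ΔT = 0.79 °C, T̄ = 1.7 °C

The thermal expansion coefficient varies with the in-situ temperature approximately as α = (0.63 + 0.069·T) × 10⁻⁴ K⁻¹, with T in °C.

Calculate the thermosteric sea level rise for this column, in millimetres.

Δh = 110 mm

Layer 1: α = (0.63 + 0.069×23)×10⁻⁴ = 2.217×10⁻⁴ K⁻¹
Layer 2: α = (0.63 + 0.069×1.7)×10⁻⁴ = 0.7473×10⁻⁴ K⁻¹
1.7 × 240 × 2.217×10⁻⁴ = 0.0904536 m
Layer 2: 0.7473×10⁻⁴ × 410 × 0.79 = 0.024205047 m
Δh = 0.0904536 + 0.024205047 = 0.114658647 m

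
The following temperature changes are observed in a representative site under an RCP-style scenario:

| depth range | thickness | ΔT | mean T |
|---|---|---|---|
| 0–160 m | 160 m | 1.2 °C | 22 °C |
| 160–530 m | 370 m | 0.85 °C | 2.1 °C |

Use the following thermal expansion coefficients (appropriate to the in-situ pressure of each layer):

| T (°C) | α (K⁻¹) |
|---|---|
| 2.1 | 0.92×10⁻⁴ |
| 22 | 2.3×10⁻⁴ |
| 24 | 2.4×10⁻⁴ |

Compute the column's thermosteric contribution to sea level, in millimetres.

73.1 mm

Layer 1 at 22 °C → α = 2.3×10⁻⁴ K⁻¹
Layer 2 at 2.1 °C → α = 0.92×10⁻⁴ K⁻¹
1.2 × 2.3×10⁻⁴ × 160 = 0.04416 m
Layer 2: 0.85 × 0.92×10⁻⁴ × 370 = 0.028934 m
Δh = 0.04416 + 0.028934 = 0.073094 m ≈ 73.1 mm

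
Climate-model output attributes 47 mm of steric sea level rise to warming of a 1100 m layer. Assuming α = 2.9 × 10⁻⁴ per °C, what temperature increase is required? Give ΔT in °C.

ΔT = Δh/(αH) = 0.047 / (2.9×10⁻⁴ × 1100) ≈ 0.1473 °C

0.147 °C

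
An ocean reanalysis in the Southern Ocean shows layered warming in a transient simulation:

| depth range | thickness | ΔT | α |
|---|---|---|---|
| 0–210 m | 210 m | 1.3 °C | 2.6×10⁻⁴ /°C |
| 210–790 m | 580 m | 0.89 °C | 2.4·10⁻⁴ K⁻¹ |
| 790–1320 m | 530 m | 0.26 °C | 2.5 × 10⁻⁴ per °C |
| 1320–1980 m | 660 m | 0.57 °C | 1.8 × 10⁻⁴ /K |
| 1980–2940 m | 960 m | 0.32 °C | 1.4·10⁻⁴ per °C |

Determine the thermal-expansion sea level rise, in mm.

Layer 1: 1.3 × 2.6×10⁻⁴ × 210 = 0.07098 m
210–790 m: 580 × 2.4×10⁻⁴ × 0.89 = 0.123888 m
Layer 3: 530 × 0.26 × 2.5×10⁻⁴ = 0.03445 m
0.57 × 1.8×10⁻⁴ × 660 = 0.067716 m
0.32 × 960 × 1.4×10⁻⁴ = 0.043008 m
Δh = 0.07098 + 0.123888 + 0.03445 + 0.067716 + 0.043008 = 0.340042 m

340 mm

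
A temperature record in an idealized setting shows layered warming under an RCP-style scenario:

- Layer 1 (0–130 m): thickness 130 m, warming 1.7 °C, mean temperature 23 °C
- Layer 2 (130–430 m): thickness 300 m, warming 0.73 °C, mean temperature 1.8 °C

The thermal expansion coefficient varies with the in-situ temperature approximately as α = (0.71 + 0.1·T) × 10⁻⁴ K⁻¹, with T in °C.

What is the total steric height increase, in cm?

Δh = 8.60 cm

Layer 1: α = (0.71 + 0.1×23)×10⁻⁴ = 3.01×10⁻⁴ K⁻¹
Layer 2: α = (0.71 + 0.1×1.8)×10⁻⁴ = 0.89×10⁻⁴ K⁻¹
130 × 1.7 × 3.01×10⁻⁴ = 0.066521 m
130–430 m: 0.73 × 0.89×10⁻⁴ × 300 = 0.019491 m
Δh = 0.066521 + 0.019491 = 0.086012 m ≈ 8.60 cm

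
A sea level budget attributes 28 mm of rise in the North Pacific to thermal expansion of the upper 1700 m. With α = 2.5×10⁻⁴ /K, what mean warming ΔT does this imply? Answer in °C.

ΔT ≈ 0.0659 °C

ΔT = Δh/(αH) = 0.028 / (2.5×10⁻⁴ × 1700) ≈ 0.06588 °C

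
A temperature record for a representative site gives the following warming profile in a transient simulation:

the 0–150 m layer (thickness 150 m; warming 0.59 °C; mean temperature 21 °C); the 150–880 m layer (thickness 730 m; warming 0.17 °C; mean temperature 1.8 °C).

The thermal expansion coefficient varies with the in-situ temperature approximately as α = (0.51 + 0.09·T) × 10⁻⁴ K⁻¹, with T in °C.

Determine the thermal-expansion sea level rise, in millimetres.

Layer 1: α = (0.51 + 0.09×21)×10⁻⁴ = 2.4×10⁻⁴ K⁻¹
Layer 2: α = (0.51 + 0.09×1.8)×10⁻⁴ = 0.672×10⁻⁴ K⁻¹
2.4×10⁻⁴ × 0.59 × 150 = 0.02124 m
Layer 2: 730 × 0.17 × 0.672×10⁻⁴ = 0.00833952 m
Δh = 0.02124 + 0.00833952 = 0.02957952 m

29.6 mm of thermosteric rise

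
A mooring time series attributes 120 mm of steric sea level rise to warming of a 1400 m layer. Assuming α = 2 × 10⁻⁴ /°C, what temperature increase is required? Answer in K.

ΔT = Δh/(αH) = 0.12 / (2×10⁻⁴ × 1400) ≈ 0.4286 K

ΔT ≈ 0.429 K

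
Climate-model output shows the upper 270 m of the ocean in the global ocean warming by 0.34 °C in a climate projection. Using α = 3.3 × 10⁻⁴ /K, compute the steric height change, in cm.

Δh = αΔT·H = 3.3×10⁻⁴ × 0.34 × 270 = 0.030294 m

3.03 cm of thermosteric rise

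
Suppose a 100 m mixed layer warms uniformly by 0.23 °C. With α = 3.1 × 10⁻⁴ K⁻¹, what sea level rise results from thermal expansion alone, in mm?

Δh = αΔT·H = 3.1×10⁻⁴ × 0.23 × 100 = 0.00713 m

about 7.13 mm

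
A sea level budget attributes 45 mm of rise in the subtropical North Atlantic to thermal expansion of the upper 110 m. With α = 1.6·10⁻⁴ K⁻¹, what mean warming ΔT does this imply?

ΔT ≈ 2.56 °C

ΔT = Δh/(αH) = 0.045 / (1.6×10⁻⁴ × 110) ≈ 2.557 °C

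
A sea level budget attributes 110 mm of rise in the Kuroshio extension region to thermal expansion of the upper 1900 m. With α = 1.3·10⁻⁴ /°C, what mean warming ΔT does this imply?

ΔT = Δh/(αH) = 0.11 / (1.3×10⁻⁴ × 1900) ≈ 0.4453 °C

0.445 °C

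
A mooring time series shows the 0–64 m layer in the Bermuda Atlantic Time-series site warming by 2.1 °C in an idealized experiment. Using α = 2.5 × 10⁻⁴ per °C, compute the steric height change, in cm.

about 3.36 cm

Δh = αΔT·H = 2.5×10⁻⁴ × 2.1 × 64 = 0.03360 m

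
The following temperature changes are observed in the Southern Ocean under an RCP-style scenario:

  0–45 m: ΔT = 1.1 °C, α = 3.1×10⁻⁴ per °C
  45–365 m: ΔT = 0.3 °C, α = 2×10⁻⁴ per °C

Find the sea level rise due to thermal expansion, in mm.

34.5 mm of thermosteric rise

Layer 1: 1.1 × 3.1×10⁻⁴ × 45 = 0.015345 m
45–365 m: 320 × 2×10⁻⁴ × 0.3 = 0.01920 m
Δh = 0.015345 + 0.01920 = 0.034545 m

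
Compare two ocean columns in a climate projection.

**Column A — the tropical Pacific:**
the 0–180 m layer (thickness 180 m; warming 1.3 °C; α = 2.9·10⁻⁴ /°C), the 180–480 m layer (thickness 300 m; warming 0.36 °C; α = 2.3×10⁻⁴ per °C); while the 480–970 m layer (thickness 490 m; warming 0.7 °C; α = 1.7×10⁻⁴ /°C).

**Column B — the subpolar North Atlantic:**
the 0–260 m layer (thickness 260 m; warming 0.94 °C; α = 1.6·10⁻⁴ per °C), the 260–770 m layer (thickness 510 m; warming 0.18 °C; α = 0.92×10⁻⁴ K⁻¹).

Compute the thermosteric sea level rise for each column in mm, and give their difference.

Δh_A ≈ 151 mm, Δh_B ≈ 47.5 mm; difference ≈ 103 mm

A Layer 1: 180 × 1.3 × 2.9×10⁻⁴ = 0.06786 m
A 180–480 m: 300 × 2.3×10⁻⁴ × 0.36 = 0.02484 m
A Layer 3: 1.7×10⁻⁴ × 0.7 × 490 = 0.05831 m
A total: 0.15101 m
B 0–260 m: 0.94 × 260 × 1.6×10⁻⁴ = 0.039104 m
B 260–770 m: 0.92×10⁻⁴ × 0.18 × 510 = 0.0084456 m
B total: 0.0475496 m
Difference: 0.15101 − 0.0475496 = 0.1034604 m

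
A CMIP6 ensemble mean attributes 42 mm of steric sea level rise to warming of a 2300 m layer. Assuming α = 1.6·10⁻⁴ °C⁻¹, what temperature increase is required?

ΔT = Δh/(αH) = 0.042 / (1.6×10⁻⁴ × 2300) ≈ 0.1141 K

about 0.114 K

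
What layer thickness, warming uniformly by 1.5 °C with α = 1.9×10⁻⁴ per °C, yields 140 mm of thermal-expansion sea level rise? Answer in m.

H = Δh/(αΔT) = 0.14 / (1.9×10⁻⁴ × 1.5) ≈ 491.2 m

491 m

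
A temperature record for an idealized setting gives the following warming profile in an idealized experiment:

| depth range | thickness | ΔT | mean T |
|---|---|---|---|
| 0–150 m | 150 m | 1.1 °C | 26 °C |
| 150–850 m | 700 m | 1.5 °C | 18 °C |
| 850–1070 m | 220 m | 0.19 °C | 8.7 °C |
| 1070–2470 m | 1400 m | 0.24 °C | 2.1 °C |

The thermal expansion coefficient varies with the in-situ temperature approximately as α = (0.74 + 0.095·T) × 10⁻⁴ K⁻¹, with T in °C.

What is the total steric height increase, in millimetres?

Layer 1: α = (0.74 + 0.095×26)×10⁻⁴ = 3.21×10⁻⁴ K⁻¹
Layer 2: α = (0.74 + 0.095×18)×10⁻⁴ = 2.45×10⁻⁴ K⁻¹
Layer 3: α = (0.74 + 0.095×8.7)×10⁻⁴ = 1.5665×10⁻⁴ K⁻¹
Layer 4: α = (0.74 + 0.095×2.1)×10⁻⁴ = 0.9395×10⁻⁴ K⁻¹
Layer 1: 3.21×10⁻⁴ × 150 × 1.1 = 0.052965 m
Layer 2: 1.5 × 2.45×10⁻⁴ × 700 = 0.25725 m
0.19 × 220 × 1.5665×10⁻⁴ = 0.00654797 m
0.24 × 0.9395×10⁻⁴ × 1400 = 0.0315672 m
Δh = 0.052965 + 0.25725 + 0.00654797 + 0.0315672 = 0.34833017 m

Δh ≈ 348 mm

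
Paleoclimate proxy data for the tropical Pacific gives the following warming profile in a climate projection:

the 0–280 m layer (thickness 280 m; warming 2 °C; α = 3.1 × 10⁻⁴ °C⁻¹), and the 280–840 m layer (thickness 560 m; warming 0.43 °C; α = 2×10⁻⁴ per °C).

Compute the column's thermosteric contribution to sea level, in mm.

222 mm

Layer 1: 3.1×10⁻⁴ × 280 × 2 = 0.17360 m
0.43 × 560 × 2×10⁻⁴ = 0.04816 m
Δh = 0.17360 + 0.04816 = 0.22176 m ≈ 222 mm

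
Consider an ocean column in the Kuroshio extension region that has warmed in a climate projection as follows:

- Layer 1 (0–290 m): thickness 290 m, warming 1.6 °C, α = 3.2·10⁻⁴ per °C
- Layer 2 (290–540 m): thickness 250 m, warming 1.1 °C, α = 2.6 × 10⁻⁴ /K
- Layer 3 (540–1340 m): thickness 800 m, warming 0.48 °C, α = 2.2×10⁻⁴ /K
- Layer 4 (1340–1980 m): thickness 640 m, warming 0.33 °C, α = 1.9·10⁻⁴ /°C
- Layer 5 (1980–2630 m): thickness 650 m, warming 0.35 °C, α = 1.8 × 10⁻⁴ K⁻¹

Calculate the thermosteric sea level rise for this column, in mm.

0–290 m: 290 × 3.2×10⁻⁴ × 1.6 = 0.14848 m
Layer 2: 250 × 1.1 × 2.6×10⁻⁴ = 0.07150 m
Layer 3: 0.48 × 800 × 2.2×10⁻⁴ = 0.08448 m
Layer 4: 640 × 0.33 × 1.9×10⁻⁴ = 0.040128 m
1980–2630 m: 650 × 1.8×10⁻⁴ × 0.35 = 0.04095 m
Δh = 0.14848 + 0.07150 + 0.08448 + 0.040128 + 0.04095 = 0.385538 m

386 mm of thermosteric rise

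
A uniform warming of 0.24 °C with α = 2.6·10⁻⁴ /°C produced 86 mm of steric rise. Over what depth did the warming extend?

H = Δh/(αΔT) = 0.086 / (2.6×10⁻⁴ × 0.24) ≈ 1378 m

1400 m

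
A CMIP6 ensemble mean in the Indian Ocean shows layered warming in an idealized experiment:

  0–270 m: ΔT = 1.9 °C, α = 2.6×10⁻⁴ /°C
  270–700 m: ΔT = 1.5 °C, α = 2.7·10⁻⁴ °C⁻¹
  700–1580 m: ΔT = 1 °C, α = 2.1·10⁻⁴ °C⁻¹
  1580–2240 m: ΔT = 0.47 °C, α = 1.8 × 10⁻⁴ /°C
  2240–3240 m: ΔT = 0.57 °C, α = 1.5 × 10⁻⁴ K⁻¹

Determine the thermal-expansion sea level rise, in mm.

Δh = 630 mm

0–270 m: 2.6×10⁻⁴ × 1.9 × 270 = 0.13338 m
270–700 m: 2.7×10⁻⁴ × 1.5 × 430 = 0.17415 m
700–1580 m: 1 × 880 × 2.1×10⁻⁴ = 0.18480 m
1.8×10⁻⁴ × 660 × 0.47 = 0.055836 m
1000 × 1.5×10⁻⁴ × 0.57 = 0.08550 m
Δh = 0.13338 + 0.17415 + 0.18480 + 0.055836 + 0.08550 = 0.633666 m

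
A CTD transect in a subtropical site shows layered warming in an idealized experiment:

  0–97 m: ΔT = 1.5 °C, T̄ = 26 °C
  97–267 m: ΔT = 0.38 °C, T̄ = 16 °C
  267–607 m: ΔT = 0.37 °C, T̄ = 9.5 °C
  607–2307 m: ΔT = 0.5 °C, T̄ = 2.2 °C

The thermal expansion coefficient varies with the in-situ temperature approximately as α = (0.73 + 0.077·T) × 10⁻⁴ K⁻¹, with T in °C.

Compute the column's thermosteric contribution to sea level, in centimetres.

Layer 1: α = (0.73 + 0.077×26)×10⁻⁴ = 2.732×10⁻⁴ K⁻¹
Layer 2: α = (0.73 + 0.077×16)×10⁻⁴ = 1.962×10⁻⁴ K⁻¹
Layer 3: α = (0.73 + 0.077×9.5)×10⁻⁴ = 1.4615×10⁻⁴ K⁻¹
Layer 4: α = (0.73 + 0.077×2.2)×10⁻⁴ = 0.8994×10⁻⁴ K⁻¹
Layer 1: 97 × 1.5 × 2.732×10⁻⁴ = 0.0397506 m
97–267 m: 1.962×10⁻⁴ × 0.38 × 170 = 0.01267452 m
267–607 m: 340 × 1.4615×10⁻⁴ × 0.37 = 0.01838567 m
Layer 4: 1700 × 0.8994×10⁻⁴ × 0.5 = 0.076449 m
Δh = 0.0397506 + 0.01267452 + 0.01838567 + 0.076449 = 0.14725979 m

14.7 cm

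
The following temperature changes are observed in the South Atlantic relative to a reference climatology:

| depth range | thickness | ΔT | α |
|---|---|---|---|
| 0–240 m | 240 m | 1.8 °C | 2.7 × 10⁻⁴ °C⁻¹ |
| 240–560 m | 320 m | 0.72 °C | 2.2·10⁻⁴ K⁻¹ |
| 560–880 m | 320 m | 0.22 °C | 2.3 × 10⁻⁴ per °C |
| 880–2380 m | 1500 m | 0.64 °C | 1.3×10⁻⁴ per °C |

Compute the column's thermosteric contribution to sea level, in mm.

Δh = 308 mm

Layer 1: 240 × 2.7×10⁻⁴ × 1.8 = 0.11664 m
Layer 2: 2.2×10⁻⁴ × 0.72 × 320 = 0.050688 m
560–880 m: 2.3×10⁻⁴ × 0.22 × 320 = 0.016192 m
880–2380 m: 1500 × 0.64 × 1.3×10⁻⁴ = 0.12480 m
Δh = 0.11664 + 0.050688 + 0.016192 + 0.12480 = 0.30832 m ≈ 308 mm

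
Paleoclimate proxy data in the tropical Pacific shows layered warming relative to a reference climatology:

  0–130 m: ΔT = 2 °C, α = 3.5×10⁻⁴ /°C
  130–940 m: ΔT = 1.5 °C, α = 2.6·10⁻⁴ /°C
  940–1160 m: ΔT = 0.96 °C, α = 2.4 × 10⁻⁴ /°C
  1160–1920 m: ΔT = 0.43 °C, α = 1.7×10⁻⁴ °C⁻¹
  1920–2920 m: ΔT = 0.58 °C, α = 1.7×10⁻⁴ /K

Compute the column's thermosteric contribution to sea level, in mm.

612 mm

0–130 m: 130 × 3.5×10⁻⁴ × 2 = 0.09100 m
Layer 2: 2.6×10⁻⁴ × 1.5 × 810 = 0.31590 m
940–1160 m: 220 × 2.4×10⁻⁴ × 0.96 = 0.050688 m
760 × 0.43 × 1.7×10⁻⁴ = 0.055556 m
1920–2920 m: 1000 × 0.58 × 1.7×10⁻⁴ = 0.09860 m
Δh = 0.09100 + 0.31590 + 0.050688 + 0.055556 + 0.09860 = 0.611744 m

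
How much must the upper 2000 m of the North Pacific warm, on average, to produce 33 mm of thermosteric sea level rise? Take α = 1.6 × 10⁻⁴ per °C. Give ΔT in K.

0.103 K

ΔT = Δh/(αH) = 0.033 / (1.6×10⁻⁴ × 2000) ≈ 0.1031 K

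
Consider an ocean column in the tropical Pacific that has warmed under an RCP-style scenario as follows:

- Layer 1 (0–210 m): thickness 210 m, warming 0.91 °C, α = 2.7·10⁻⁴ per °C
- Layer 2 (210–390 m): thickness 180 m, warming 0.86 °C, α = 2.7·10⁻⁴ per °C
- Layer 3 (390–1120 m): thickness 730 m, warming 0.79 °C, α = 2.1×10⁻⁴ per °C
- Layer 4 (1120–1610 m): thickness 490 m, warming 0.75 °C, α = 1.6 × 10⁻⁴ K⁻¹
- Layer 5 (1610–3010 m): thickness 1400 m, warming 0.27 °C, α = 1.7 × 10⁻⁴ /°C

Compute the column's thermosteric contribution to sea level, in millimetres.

Δh ≈ 338 mm

0–210 m: 210 × 2.7×10⁻⁴ × 0.91 = 0.051597 m
210–390 m: 2.7×10⁻⁴ × 180 × 0.86 = 0.041796 m
2.1×10⁻⁴ × 0.79 × 730 = 0.121107 m
Layer 4: 1.6×10⁻⁴ × 0.75 × 490 = 0.05880 m
Layer 5: 0.27 × 1.7×10⁻⁴ × 1400 = 0.06426 m
Δh = 0.051597 + 0.041796 + 0.121107 + 0.05880 + 0.06426 = 0.33756 m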